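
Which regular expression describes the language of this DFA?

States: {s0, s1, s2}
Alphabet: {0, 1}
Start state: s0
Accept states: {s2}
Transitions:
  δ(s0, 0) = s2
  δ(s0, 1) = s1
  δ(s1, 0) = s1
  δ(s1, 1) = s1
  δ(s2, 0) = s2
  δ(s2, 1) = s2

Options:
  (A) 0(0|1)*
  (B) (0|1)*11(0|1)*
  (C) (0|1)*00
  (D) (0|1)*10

Check each option against the DFA on short strings; one disagreement eliminates an option:
  (A) 0(0|1)*: agrees with the DFA on every string of length ≤ 6
  (B) (0|1)*11(0|1)*: on '0' the DFA goes s0 → s2 and accepts (s2 ∈ Accept), but the regex does not match it → eliminate
  (C) (0|1)*00: on '0' the DFA goes s0 → s2 and accepts (s2 ∈ Accept), but the regex does not match it → eliminate
  (D) (0|1)*10: on '0' the DFA goes s0 → s2 and accepts (s2 ∈ Accept), but the regex does not match it → eliminate
Only (A) is consistent with the DFA.
(A) 0(0|1)*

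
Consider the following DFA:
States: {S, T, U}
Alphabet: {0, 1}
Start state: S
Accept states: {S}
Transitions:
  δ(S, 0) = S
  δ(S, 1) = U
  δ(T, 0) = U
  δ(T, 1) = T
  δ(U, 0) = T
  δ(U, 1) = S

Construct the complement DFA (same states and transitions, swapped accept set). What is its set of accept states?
Complement accept states = All states \ Original accept states
= {S, T, U} \ {S}
{T, U}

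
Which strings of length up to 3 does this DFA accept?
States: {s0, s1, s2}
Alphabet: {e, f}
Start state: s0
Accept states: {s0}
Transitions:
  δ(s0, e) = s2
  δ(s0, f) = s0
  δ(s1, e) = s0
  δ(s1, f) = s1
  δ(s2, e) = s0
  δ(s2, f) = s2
ε, f, ee, ff, eef, efe, fee, fff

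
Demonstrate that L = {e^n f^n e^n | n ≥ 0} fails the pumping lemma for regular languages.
Assume L is regular with pumping length p. Idea: pumping the first e-block unbalances it against the other two.
Choose s = e^p f^p e^p ∈ L (|s| = 3p ≥ p). By the pumping lemma, s = xyz with |xy| ≤ p, |y| > 0, so y = e^k with k ≥ 1, inside the first e-block. Then xy²z = e^(p+k) f^p e^p. The first block has length p+k ≠ p, so the three block lengths are no longer equal and xy²z ∉ L.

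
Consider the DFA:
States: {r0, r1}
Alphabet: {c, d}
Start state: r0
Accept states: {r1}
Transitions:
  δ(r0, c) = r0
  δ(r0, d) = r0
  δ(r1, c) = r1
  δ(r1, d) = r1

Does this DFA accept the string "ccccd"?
Processing string "ccccd":
  r0 --c--> r0
  r0 --c--> r0
  r0 --c--> r0
  r0 --c--> r0
  r0 --d--> r0
Final state: r0
Accept states: {r1}
No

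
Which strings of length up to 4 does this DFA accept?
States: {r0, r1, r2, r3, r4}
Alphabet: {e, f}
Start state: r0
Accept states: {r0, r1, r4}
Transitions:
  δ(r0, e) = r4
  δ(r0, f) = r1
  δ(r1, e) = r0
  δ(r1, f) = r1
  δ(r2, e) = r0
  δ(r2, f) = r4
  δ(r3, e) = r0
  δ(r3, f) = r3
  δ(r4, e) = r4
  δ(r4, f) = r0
ε, e, f, ee, ef, fe, ff, eee, eef, efe, eff, fee, fef, ffe, fff, eeee, eeef, eefe, eeff, efee, efef, effe, efff, feee, feef, fefe, feff, ffee, ffef, fffe, ffff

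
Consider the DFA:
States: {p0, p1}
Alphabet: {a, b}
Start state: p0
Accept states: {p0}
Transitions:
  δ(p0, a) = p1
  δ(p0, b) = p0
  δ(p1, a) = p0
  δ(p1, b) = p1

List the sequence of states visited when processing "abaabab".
read 'a': p0 → p1
  read 'b': p1 → p1
  read 'a': p1 → p0
  read 'a': p0 → p1
  read 'b': p1 → p1
  read 'a': p1 → p0
  read 'b': p0 → p0
p0 -> p1 -> p1 -> p0 -> p1 -> p1 -> p0 -> p0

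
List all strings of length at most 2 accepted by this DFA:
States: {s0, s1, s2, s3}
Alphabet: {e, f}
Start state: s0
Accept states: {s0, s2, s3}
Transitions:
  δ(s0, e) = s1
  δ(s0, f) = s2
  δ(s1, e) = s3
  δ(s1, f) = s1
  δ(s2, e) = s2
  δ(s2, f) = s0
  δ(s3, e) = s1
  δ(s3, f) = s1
ε, f, ee, fe, ff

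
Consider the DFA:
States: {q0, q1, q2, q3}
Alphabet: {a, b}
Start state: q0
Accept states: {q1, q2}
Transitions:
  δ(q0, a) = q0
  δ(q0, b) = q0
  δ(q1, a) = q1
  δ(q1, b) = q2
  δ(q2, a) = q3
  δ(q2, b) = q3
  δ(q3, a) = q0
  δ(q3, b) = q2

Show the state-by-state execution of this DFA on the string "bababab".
read 'b': q0 → q0
  read 'a': q0 → q0
  read 'b': q0 → q0
  read 'a': q0 → q0
  read 'b': q0 → q0
  read 'a': q0 → q0
  read 'b': q0 → q0
q0 -> q0 -> q0 -> q0 -> q0 -> q0 -> q0 -> q0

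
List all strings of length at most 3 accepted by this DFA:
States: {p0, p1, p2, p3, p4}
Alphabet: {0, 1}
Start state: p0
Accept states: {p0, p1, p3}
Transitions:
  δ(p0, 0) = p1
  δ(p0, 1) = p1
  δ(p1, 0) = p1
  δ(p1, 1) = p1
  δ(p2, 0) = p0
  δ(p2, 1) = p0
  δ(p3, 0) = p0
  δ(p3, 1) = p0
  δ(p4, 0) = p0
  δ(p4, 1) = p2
ε, 0, 1, 00, 01, 10, 11, 000, 001, 010, 011, 100, 101, 110, 111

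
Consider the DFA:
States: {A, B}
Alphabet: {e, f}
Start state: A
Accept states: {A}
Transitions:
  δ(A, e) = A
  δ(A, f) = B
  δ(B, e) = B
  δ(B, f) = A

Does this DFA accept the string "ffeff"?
Processing string "ffeff":
  A --f--> B
  B --f--> A
  A --e--> A
  A --f--> B
  B --f--> A
Final state: A
Accept states: {A}
Yes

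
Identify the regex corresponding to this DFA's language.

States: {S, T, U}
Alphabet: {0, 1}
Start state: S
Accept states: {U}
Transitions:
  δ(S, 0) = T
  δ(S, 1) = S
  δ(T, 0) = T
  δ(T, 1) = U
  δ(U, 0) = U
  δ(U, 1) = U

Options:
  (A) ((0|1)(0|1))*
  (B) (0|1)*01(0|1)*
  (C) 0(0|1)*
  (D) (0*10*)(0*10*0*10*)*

Check each option against the DFA on short strings; one disagreement eliminates an option:
  (A) ((0|1)(0|1))*: on ε the DFA stays in S and rejects (S ∉ Accept), but the regex matches it → eliminate
  (B) (0|1)*01(0|1)*: agrees with the DFA on every string of length ≤ 6
  (C) 0(0|1)*: on '0' the DFA goes S → T and rejects (T ∉ Accept), but the regex matches it → eliminate
  (D) (0*10*)(0*10*0*10*)*: on '1' the DFA goes S → S and rejects (S ∉ Accept), but the regex matches it → eliminate
Only (B) is consistent with the DFA.
(B) (0|1)*01(0|1)*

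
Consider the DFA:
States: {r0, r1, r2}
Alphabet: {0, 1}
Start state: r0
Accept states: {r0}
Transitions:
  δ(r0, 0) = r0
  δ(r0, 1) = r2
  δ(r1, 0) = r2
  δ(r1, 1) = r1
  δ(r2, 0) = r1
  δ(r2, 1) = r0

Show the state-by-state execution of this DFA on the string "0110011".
read '0': r0 → r0
  read '1': r0 → r2
  read '1': r2 → r0
  read '0': r0 → r0
  read '0': r0 → r0
  read '1': r0 → r2
  read '1': r2 → r0
r0 -> r0 -> r2 -> r0 -> r0 -> r0 -> r2 -> r0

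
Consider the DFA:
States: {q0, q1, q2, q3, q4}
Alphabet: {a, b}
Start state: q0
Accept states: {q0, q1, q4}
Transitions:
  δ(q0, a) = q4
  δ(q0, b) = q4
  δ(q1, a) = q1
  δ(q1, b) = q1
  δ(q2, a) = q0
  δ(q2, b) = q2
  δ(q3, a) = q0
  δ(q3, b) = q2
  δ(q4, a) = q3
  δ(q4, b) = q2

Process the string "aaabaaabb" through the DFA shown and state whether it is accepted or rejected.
Processing string "aaabaaabb":
  q0 --a--> q4
  q4 --a--> q3
  q3 --a--> q0
  q0 --b--> q4
  q4 --a--> q3
  q3 --a--> q0
  q0 --a--> q4
  q4 --b--> q2
  q2 --b--> q2
Final state: q2
Accept states: {q0, q1, q4}
No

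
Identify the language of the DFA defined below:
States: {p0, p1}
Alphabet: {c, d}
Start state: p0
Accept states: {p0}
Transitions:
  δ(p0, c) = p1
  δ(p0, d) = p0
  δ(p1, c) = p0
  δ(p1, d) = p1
Testing a few strings:
  'cdc' → accept
  'c' → reject
  'dc' → reject
  'd' → accept
State roles: p0=even number of c's so far; p1=odd number of c's so far
All strings over {c,d} with an even number of c's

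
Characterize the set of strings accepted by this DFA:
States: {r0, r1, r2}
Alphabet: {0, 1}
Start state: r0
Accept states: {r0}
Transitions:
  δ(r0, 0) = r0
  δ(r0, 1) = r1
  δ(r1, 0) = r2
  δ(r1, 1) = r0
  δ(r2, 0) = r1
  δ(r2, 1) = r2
Testing a few strings:
  '111' → reject
  '00' → accept
  '100' → reject
  '0001' → reject
State roles: r0=value ≡ 0 (mod 3); r1=value ≡ 1 (mod 3); r2=value ≡ 2 (mod 3)
All binary strings representing a multiple of 3 (read in base 2; leading zeros allowed and ε counts as 0)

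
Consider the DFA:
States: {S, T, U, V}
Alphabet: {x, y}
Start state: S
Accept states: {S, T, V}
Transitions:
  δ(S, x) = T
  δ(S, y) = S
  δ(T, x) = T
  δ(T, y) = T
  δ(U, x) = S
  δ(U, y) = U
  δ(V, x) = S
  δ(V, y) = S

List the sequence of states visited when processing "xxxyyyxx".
read 'x': S → T
  read 'x': T → T
  read 'x': T → T
  read 'y': T → T
  read 'y': T → T
  read 'y': T → T
  read 'x': T → T
  read 'x': T → T
S -> T -> T -> T -> T -> T -> T -> T -> T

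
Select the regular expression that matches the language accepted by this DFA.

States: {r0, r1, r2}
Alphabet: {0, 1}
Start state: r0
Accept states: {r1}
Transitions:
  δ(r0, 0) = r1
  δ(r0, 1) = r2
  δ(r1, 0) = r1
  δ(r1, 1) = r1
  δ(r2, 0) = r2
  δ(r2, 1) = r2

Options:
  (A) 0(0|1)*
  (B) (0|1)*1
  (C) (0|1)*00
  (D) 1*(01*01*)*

Check each option against the DFA on short strings; one disagreement eliminates an option:
  (A) 0(0|1)*: agrees with the DFA on every string of length ≤ 6
  (B) (0|1)*1: on '0' the DFA goes r0 → r1 and accepts (r1 ∈ Accept), but the regex does not match it → eliminate
  (C) (0|1)*00: on '0' the DFA goes r0 → r1 and accepts (r1 ∈ Accept), but the regex does not match it → eliminate
  (D) 1*(01*01*)*: on ε the DFA stays in r0 and rejects (r0 ∉ Accept), but the regex matches it → eliminate
Only (A) is consistent with the DFA.
(A) 0(0|1)*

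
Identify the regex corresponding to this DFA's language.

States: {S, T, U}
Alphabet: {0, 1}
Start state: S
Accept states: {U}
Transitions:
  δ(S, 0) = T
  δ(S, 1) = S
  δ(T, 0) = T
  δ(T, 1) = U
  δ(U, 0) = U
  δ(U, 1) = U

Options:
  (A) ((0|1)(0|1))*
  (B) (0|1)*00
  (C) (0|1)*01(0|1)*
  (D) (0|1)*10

Check each option against the DFA on short strings; one disagreement eliminates an option:
  (A) ((0|1)(0|1))*: on ε the DFA stays in S and rejects (S ∉ Accept), but the regex matches it → eliminate
  (B) (0|1)*00: on '00' the DFA goes S → T → T and rejects (T ∉ Accept), but the regex matches it → eliminate
  (C) (0|1)*01(0|1)*: agrees with the DFA on every string of length ≤ 6
  (D) (0|1)*10: on '01' the DFA goes S → T → U and accepts (U ∈ Accept), but the regex does not match it → eliminate
Only (C) is consistent with the DFA.
(C) (0|1)*01(0|1)*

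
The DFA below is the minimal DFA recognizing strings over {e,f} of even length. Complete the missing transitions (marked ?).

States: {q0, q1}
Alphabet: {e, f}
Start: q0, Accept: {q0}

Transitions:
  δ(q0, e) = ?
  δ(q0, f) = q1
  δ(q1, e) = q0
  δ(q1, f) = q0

From the language and accept set, identify what each state tracks — q0: even length so far; q1: odd length so far.
Each missing δ(q, a) is the state matching the new tracked value after reading a.
δ(q0, e) = q1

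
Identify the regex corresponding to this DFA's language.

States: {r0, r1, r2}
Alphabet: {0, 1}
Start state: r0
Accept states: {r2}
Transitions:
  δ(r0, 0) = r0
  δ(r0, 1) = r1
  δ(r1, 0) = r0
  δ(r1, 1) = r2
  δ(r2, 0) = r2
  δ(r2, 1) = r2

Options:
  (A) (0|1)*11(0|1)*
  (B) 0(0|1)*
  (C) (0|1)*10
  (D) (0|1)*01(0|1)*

Check each option against the DFA on short strings; one disagreement eliminates an option:
  (A) (0|1)*11(0|1)*: agrees with the DFA on every string of length ≤ 6
  (B) 0(0|1)*: on '0' the DFA goes r0 → r0 and rejects (r0 ∉ Accept), but the regex matches it → eliminate
  (C) (0|1)*10: on '10' the DFA goes r0 → r1 → r0 and rejects (r0 ∉ Accept), but the regex matches it → eliminate
  (D) (0|1)*01(0|1)*: on '01' the DFA goes r0 → r0 → r1 and rejects (r1 ∉ Accept), but the regex matches it → eliminate
Only (A) is consistent with the DFA.
(A) (0|1)*11(0|1)*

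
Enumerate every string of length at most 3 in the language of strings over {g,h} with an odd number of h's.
h, gh, hg, ggh, ghg, hgg, hhh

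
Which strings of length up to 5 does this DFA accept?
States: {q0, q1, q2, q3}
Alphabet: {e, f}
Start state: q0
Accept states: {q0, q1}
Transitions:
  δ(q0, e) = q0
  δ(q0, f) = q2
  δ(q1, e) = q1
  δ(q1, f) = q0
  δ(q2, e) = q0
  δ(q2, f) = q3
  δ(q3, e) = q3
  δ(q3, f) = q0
ε, e, ee, fe, eee, efe, fee, fff, eeee, eefe, efee, efff, feee, fefe, ffef, fffe, eeeee, eeefe, eefee, eefff, efeee, efefe, effef, efffe, feeee, feefe, fefee, fefff, ffeef, ffefe, fffee, ffffe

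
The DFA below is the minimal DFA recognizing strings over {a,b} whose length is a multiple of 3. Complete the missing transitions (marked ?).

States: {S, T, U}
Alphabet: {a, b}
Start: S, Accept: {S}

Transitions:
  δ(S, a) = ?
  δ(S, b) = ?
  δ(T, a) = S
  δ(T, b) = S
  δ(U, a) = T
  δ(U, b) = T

From the language and accept set, identify what each state tracks — S: length ≡ 0 (mod 3); T: length ≡ 2 (mod 3); U: length ≡ 1 (mod 3).
Each missing δ(q, a) is the state matching the new tracked value after reading a.
δ(S, a) = U; δ(S, b) = U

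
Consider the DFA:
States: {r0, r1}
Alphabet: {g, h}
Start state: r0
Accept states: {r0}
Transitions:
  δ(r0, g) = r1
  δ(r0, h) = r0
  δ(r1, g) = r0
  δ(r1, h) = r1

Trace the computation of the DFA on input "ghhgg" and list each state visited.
read 'g': r0 → r1
  read 'h': r1 → r1
  read 'h': r1 → r1
  read 'g': r1 → r0
  read 'g': r0 → r1
r0 -> r1 -> r1 -> r1 -> r0 -> r1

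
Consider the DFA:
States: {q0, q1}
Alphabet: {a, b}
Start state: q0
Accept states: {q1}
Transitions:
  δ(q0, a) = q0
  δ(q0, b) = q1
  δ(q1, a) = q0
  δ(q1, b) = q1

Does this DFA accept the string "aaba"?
Processing string "aaba":
  q0 --a--> q0
  q0 --a--> q0
  q0 --b--> q1
  q1 --a--> q0
Final state: q0
Accept states: {q1}
No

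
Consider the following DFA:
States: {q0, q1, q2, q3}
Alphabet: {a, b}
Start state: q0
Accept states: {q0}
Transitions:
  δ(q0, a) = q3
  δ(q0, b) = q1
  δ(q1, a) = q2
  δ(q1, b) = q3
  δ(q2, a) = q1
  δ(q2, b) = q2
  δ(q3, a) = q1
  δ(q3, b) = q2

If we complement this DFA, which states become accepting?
Complement accept states = All states \ Original accept states
= {q0, q1, q2, q3} \ {q0}
{q1, q2, q3}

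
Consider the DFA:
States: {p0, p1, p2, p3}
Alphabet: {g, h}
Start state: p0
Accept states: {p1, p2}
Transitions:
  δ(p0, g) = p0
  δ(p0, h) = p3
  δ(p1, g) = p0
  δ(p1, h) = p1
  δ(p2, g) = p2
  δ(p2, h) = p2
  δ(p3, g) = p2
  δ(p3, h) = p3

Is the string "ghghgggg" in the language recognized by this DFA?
Processing string "ghghgggg":
  p0 --g--> p0
  p0 --h--> p3
  p3 --g--> p2
  p2 --h--> p2
  p2 --g--> p2
  p2 --g--> p2
  p2 --g--> p2
  p2 --g--> p2
Final state: p2
Accept states: {p1, p2}
Yes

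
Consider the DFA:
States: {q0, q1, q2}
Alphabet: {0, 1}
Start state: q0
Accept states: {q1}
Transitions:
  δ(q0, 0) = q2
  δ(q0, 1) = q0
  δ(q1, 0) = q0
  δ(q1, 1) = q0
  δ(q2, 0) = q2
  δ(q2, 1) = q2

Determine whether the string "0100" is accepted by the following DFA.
Processing string "0100":
  q0 --0--> q2
  q2 --1--> q2
  q2 --0--> q2
  q2 --0--> q2
Final state: q2
Accept states: {q1}
No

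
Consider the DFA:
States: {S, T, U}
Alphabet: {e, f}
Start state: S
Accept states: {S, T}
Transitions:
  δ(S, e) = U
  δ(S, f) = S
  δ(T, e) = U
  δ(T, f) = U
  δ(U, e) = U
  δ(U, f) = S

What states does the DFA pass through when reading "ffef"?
read 'f': S → S
  read 'f': S → S
  read 'e': S → U
  read 'f': U → S
S -> S -> S -> U -> S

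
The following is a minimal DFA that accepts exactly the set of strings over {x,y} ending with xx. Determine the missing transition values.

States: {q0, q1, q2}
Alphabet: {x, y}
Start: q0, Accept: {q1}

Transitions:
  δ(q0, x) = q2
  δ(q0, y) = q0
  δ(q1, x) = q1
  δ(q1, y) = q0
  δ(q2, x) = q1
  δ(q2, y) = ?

From the language and accept set, identify what each state tracks — q0: last symbol not x; q1: two trailing x's; q2: one trailing x.
Each missing δ(q, a) is the state matching the new tracked value after reading a.
δ(q2, y) = q0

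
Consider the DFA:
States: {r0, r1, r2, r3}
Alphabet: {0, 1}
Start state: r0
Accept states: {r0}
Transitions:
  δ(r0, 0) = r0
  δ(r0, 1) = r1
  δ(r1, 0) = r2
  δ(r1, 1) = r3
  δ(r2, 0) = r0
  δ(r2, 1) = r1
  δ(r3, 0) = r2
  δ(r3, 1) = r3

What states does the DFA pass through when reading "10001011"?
read '1': r0 → r1
  read '0': r1 → r2
  read '0': r2 → r0
  read '0': r0 → r0
  read '1': r0 → r1
  read '0': r1 → r2
  read '1': r2 → r1
  read '1': r1 → r3
r0 -> r1 -> r2 -> r0 -> r0 -> r1 -> r2 -> r1 -> r3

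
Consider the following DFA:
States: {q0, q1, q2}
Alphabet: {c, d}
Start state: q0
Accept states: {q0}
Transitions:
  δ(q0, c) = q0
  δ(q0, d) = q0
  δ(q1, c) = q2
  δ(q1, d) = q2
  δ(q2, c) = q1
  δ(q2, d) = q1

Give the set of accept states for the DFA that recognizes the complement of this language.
Complement accept states = All states \ Original accept states
= {q0, q1, q2} \ {q0}
{q1, q2}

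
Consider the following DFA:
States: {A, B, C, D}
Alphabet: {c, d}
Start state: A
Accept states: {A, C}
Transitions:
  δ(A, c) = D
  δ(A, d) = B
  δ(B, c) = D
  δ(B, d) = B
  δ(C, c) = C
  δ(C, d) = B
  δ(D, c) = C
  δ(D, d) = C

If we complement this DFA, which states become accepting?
Complement accept states = All states \ Original accept states
= {A, B, C, D} \ {A, C}
{B, D}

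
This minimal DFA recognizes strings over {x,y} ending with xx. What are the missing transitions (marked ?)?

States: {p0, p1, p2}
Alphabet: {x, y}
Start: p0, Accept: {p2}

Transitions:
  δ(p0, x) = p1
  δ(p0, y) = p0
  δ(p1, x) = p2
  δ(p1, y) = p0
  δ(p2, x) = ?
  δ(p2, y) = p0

From the language and accept set, identify what each state tracks — p0: last symbol not x; p1: one trailing x; p2: two trailing x's.
Each missing δ(q, a) is the state matching the new tracked value after reading a.
δ(p2, x) = p2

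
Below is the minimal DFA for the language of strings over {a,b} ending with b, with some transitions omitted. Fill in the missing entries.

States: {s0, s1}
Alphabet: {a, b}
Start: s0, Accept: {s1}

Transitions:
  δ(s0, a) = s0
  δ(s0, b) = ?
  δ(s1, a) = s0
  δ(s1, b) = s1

From the language and accept set, identify what each state tracks — s0: last symbol not b; s1: last symbol is b.
Each missing δ(q, a) is the state matching the new tracked value after reading a.
δ(s0, b) = s1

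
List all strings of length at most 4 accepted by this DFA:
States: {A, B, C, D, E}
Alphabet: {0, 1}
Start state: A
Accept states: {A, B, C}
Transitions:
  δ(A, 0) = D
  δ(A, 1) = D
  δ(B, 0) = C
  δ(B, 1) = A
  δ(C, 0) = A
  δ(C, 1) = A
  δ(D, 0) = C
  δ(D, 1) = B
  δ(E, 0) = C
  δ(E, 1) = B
ε, 00, 01, 10, 11, 000, 001, 010, 011, 100, 101, 110, 111, 0100, 0101, 1100, 1101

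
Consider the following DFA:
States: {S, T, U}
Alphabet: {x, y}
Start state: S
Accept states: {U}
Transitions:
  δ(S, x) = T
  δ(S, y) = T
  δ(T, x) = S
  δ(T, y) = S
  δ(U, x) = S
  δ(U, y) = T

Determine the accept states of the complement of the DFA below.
Complement accept states = All states \ Original accept states
= {S, T, U} \ {U}
{S, T}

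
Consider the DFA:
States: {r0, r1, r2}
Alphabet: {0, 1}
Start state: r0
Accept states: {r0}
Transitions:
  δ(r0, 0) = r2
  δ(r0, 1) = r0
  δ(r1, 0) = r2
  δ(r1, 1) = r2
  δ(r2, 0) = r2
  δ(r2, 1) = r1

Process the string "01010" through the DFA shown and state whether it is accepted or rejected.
Processing string "01010":
  r0 --0--> r2
  r2 --1--> r1
  r1 --0--> r2
  r2 --1--> r1
  r1 --0--> r2
Final state: r2
Accept states: {r0}
No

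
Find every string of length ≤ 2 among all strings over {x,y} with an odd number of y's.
y, xy, yx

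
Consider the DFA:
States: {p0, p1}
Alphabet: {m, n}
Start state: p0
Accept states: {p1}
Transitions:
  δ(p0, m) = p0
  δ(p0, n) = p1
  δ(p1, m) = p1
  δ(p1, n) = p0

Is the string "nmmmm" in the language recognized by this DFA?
Processing string "nmmmm":
  p0 --n--> p1
  p1 --m--> p1
  p1 --m--> p1
  p1 --m--> p1
  p1 --m--> p1
Final state: p1
Accept states: {p1}
Yes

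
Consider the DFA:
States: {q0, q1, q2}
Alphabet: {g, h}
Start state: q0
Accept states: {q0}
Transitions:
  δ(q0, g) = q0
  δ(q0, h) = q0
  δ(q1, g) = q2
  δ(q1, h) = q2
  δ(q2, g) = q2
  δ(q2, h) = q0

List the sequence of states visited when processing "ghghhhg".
read 'g': q0 → q0
  read 'h': q0 → q0
  read 'g': q0 → q0
  read 'h': q0 → q0
  read 'h': q0 → q0
  read 'h': q0 → q0
  read 'g': q0 → q0
q0 -> q0 -> q0 -> q0 -> q0 -> q0 -> q0 -> q0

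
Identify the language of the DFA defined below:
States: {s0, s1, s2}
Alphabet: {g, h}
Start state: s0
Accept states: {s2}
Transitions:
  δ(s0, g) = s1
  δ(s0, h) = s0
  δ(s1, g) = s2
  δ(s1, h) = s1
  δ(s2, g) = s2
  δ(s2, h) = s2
Testing a few strings:
  'hggh' → accept
  'hhh' → reject
  'gg' → accept
  'ggh' → accept
State roles: s0=zero g's seen; s1=one g seen; s2=≥ two g's seen
All strings over {g,h} containing at least two g's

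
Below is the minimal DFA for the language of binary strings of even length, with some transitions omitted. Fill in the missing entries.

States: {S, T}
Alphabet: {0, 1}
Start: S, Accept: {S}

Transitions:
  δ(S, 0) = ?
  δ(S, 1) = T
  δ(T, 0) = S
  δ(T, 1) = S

From the language and accept set, identify what each state tracks — S: even length so far; T: odd length so far.
Each missing δ(q, a) is the state matching the new tracked value after reading a.
δ(S, 0) = T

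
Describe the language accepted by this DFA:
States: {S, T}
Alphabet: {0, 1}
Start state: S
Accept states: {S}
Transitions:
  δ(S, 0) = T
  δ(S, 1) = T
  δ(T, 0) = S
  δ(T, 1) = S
Testing a few strings:
  '100' → reject
  '0' → reject
  '01' → accept
  '11' → accept
State roles: S=even length so far; T=odd length so far
All binary strings of even length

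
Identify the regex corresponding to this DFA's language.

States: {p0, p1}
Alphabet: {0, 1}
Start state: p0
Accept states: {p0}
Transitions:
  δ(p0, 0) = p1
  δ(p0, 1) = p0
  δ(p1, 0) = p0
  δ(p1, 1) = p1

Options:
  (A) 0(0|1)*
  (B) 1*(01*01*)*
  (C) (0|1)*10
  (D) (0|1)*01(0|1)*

Check each option against the DFA on short strings; one disagreement eliminates an option:
  (A) 0(0|1)*: on ε the DFA stays in p0 and accepts (p0 ∈ Accept), but the regex does not match it → eliminate
  (B) 1*(01*01*)*: agrees with the DFA on every string of length ≤ 6
  (C) (0|1)*10: on ε the DFA stays in p0 and accepts (p0 ∈ Accept), but the regex does not match it → eliminate
  (D) (0|1)*01(0|1)*: on ε the DFA stays in p0 and accepts (p0 ∈ Accept), but the regex does not match it → eliminate
Only (B) is consistent with the DFA.
(B) 1*(01*01*)*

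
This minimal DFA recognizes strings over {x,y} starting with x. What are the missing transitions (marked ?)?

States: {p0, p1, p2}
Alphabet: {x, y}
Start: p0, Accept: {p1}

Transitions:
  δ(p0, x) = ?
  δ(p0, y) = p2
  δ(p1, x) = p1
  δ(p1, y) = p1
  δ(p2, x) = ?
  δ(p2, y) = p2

From the language and accept set, identify what each state tracks — p0: no input read; p1: started with x; p2: started with y (dead).
Each missing δ(q, a) is the state matching the new tracked value after reading a.
δ(p0, x) = p1; δ(p2, x) = p2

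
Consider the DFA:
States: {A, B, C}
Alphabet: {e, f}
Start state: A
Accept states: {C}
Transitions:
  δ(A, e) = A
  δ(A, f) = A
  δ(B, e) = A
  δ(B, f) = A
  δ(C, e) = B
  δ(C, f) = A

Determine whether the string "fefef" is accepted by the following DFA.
Processing string "fefef":
  A --f--> A
  A --e--> A
  A --f--> A
  A --e--> A
  A --f--> A
Final state: A
Accept states: {C}
No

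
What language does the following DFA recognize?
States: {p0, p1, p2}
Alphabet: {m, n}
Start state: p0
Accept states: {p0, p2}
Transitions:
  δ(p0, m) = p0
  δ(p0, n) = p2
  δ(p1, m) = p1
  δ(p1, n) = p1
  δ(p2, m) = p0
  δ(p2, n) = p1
Testing a few strings:
  'nn' → reject
  'mnm' → accept
  'n' → accept
  'm' → accept
State roles: p0=last symbol not n (ok); p1=saw nn (dead); p2=last symbol n (ok)
All strings over {m,n} with no two consecutive n's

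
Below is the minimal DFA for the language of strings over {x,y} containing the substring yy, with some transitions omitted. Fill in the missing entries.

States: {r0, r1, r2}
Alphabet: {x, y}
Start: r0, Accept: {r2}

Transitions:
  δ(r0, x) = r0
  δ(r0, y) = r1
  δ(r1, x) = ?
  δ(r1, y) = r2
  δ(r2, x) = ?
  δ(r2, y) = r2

From the language and accept set, identify what each state tracks — r0: no progress toward yy; r1: one trailing y; r2: substring yy seen.
Each missing δ(q, a) is the state matching the new tracked value after reading a.
δ(r1, x) = r0; δ(r2, x) = r2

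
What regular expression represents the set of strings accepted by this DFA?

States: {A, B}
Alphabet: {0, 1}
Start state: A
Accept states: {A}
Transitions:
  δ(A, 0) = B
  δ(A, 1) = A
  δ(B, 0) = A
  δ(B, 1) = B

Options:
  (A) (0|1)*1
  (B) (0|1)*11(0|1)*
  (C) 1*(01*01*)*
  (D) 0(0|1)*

Check each option against the DFA on short strings; one disagreement eliminates an option:
  (A) (0|1)*1: on ε the DFA stays in A and accepts (A ∈ Accept), but the regex does not match it → eliminate
  (B) (0|1)*11(0|1)*: on ε the DFA stays in A and accepts (A ∈ Accept), but the regex does not match it → eliminate
  (C) 1*(01*01*)*: agrees with the DFA on every string of length ≤ 6
  (D) 0(0|1)*: on ε the DFA stays in A and accepts (A ∈ Accept), but the regex does not match it → eliminate
Only (C) is consistent with the DFA.
(C) 1*(01*01*)*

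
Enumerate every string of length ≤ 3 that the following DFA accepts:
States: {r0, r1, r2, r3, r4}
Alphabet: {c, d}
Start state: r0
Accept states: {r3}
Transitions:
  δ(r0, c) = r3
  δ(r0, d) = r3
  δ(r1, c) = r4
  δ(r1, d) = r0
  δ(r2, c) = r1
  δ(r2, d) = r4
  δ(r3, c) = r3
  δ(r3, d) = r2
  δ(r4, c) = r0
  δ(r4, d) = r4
c, d, cc, dc, ccc, dcc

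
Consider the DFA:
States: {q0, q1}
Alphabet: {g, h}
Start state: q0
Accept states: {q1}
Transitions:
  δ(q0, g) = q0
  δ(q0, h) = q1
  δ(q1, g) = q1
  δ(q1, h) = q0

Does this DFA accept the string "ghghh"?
Processing string "ghghh":
  q0 --g--> q0
  q0 --h--> q1
  q1 --g--> q1
  q1 --h--> q0
  q0 --h--> q1
Final state: q1
Accept states: {q1}
Yes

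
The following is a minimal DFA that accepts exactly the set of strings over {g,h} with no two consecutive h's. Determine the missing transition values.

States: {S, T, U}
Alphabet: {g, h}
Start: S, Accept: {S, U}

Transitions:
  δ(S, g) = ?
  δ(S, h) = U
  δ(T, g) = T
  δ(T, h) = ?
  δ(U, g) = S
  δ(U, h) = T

From the language and accept set, identify what each state tracks — S: last symbol not h (ok); T: saw hh (dead); U: last symbol h (ok).
Each missing δ(q, a) is the state matching the new tracked value after reading a.
δ(S, g) = S; δ(T, h) = T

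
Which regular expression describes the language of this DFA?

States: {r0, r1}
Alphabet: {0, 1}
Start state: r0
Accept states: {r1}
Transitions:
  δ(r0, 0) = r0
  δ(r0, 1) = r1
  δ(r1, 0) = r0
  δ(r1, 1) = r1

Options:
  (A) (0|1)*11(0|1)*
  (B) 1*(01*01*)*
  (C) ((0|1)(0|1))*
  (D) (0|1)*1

Check each option against the DFA on short strings; one disagreement eliminates an option:
  (A) (0|1)*11(0|1)*: on '1' the DFA goes r0 → r1 and accepts (r1 ∈ Accept), but the regex does not match it → eliminate
  (B) 1*(01*01*)*: on ε the DFA stays in r0 and rejects (r0 ∉ Accept), but the regex matches it → eliminate
  (C) ((0|1)(0|1))*: on ε the DFA stays in r0 and rejects (r0 ∉ Accept), but the regex matches it → eliminate
  (D) (0|1)*1: agrees with the DFA on every string of length ≤ 6
Only (D) is consistent with the DFA.
(D) (0|1)*1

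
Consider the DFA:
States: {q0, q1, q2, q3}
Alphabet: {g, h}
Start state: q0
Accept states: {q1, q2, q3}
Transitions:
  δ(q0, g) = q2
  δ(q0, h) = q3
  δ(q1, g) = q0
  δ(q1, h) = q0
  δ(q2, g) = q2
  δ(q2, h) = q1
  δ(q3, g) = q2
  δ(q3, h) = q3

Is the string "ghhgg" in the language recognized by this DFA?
Processing string "ghhgg":
  q0 --g--> q2
  q2 --h--> q1
  q1 --h--> q0
  q0 --g--> q2
  q2 --g--> q2
Final state: q2
Accept states: {q1, q2, q3}
Yes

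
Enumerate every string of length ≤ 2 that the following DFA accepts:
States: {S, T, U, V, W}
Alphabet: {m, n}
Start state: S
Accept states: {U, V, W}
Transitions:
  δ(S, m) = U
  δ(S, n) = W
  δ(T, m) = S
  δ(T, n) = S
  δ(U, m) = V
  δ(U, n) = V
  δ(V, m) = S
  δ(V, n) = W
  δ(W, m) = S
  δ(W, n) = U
m, n, mm, mn, nn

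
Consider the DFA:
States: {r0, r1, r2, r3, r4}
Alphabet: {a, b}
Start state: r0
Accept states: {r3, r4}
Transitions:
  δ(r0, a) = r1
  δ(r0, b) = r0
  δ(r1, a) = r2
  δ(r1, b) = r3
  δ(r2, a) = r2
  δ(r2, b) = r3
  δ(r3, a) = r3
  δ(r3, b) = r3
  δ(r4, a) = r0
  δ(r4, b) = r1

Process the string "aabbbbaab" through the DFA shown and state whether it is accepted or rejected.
Processing string "aabbbbaab":
  r0 --a--> r1
  r1 --a--> r2
  r2 --b--> r3
  r3 --b--> r3
  r3 --b--> r3
  r3 --b--> r3
  r3 --a--> r3
  r3 --a--> r3
  r3 --b--> r3
Final state: r3
Accept states: {r3, r4}
Yes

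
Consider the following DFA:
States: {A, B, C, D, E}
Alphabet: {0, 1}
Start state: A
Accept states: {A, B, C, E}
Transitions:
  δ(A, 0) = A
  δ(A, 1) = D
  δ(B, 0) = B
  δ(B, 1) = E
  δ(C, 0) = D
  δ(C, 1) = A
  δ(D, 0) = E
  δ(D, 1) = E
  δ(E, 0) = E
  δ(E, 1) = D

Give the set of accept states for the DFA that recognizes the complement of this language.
Complement accept states = All states \ Original accept states
= {A, B, C, D, E} \ {A, B, C, E}
{D}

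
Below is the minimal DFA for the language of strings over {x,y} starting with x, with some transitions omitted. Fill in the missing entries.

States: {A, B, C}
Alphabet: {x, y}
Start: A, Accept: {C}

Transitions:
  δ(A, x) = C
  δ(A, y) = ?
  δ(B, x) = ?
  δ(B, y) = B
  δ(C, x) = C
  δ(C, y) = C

From the language and accept set, identify what each state tracks — A: no input read; B: started with y (dead); C: started with x.
Each missing δ(q, a) is the state matching the new tracked value after reading a.
δ(A, y) = B; δ(B, x) = B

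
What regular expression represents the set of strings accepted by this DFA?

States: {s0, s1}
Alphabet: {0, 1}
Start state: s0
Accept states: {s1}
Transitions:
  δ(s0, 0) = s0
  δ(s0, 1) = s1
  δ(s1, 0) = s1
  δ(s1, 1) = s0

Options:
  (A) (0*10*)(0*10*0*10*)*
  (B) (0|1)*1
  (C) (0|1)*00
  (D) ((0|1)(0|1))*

Check each option against the DFA on short strings; one disagreement eliminates an option:
  (A) (0*10*)(0*10*0*10*)*: agrees with the DFA on every string of length ≤ 6
  (B) (0|1)*1: on '10' the DFA goes s0 → s1 → s1 and accepts (s1 ∈ Accept), but the regex does not match it → eliminate
  (C) (0|1)*00: on '1' the DFA goes s0 → s1 and accepts (s1 ∈ Accept), but the regex does not match it → eliminate
  (D) ((0|1)(0|1))*: on ε the DFA stays in s0 and rejects (s0 ∉ Accept), but the regex matches it → eliminate
Only (A) is consistent with the DFA.
(A) (0*10*)(0*10*0*10*)*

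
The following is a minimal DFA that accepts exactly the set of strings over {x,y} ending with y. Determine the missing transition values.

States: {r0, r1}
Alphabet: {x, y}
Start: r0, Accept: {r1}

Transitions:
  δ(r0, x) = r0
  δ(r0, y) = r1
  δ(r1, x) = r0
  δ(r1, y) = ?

From the language and accept set, identify what each state tracks — r0: last symbol not y; r1: last symbol is y.
Each missing δ(q, a) is the state matching the new tracked value after reading a.
δ(r1, y) = r1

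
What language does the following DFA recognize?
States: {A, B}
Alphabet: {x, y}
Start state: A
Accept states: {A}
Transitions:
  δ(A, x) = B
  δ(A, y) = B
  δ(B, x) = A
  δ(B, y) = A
Testing a few strings:
  'xx' → accept
  'x' → reject
  'yy' → accept
  'y' → reject
State roles: A=even length so far; B=odd length so far
All strings over {x,y} of even length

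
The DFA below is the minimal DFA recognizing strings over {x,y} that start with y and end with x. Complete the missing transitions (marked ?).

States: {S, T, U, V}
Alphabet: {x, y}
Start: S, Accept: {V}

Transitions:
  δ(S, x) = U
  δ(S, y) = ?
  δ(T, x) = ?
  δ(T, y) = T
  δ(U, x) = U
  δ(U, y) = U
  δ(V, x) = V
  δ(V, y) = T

From the language and accept set, identify what each state tracks — S: no input read; T: started with y, last symbol y; U: started with x (dead); V: started with y, last symbol x.
Each missing δ(q, a) is the state matching the new tracked value after reading a.
δ(S, y) = T; δ(T, x) = V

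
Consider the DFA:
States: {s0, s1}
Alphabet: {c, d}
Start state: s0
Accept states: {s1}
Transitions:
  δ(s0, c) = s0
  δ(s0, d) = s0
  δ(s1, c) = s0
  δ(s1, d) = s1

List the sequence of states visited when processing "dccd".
read 'd': s0 → s0
  read 'c': s0 → s0
  read 'c': s0 → s0
  read 'd': s0 → s0
s0 -> s0 -> s0 -> s0 -> s0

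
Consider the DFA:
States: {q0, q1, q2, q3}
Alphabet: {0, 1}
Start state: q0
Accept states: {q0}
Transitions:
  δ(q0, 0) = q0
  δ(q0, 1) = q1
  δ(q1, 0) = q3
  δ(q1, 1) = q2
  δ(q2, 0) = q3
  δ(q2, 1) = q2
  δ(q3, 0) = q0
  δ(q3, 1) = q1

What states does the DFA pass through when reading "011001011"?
read '0': q0 → q0
  read '1': q0 → q1
  read '1': q1 → q2
  read '0': q2 → q3
  read '0': q3 → q0
  read '1': q0 → q1
  read '0': q1 → q3
  read '1': q3 → q1
  read '1': q1 → q2
q0 -> q0 -> q1 -> q2 -> q3 -> q0 -> q1 -> q3 -> q1 -> q2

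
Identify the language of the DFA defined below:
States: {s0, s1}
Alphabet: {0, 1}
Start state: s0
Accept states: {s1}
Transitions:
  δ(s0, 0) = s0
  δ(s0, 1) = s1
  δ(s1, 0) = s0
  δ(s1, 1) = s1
Testing a few strings:
  '0' → reject
  '010' → reject
  '1' → accept
  '111' → accept
State roles: s0=last symbol not 1; s1=last symbol is 1
All binary strings ending with 1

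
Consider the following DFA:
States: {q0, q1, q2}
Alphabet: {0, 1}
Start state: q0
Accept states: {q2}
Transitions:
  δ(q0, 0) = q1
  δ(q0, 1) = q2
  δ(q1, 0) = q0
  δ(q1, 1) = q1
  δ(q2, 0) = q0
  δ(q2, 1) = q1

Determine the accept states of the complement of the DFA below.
Complement accept states = All states \ Original accept states
= {q0, q1, q2} \ {q2}
{q0, q1}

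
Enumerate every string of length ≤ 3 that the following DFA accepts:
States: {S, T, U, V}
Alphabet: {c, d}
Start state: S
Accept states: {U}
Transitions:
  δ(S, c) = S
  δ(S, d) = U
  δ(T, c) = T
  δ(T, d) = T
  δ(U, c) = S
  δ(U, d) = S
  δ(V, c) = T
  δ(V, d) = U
d, cd, ccd, dcd, ddd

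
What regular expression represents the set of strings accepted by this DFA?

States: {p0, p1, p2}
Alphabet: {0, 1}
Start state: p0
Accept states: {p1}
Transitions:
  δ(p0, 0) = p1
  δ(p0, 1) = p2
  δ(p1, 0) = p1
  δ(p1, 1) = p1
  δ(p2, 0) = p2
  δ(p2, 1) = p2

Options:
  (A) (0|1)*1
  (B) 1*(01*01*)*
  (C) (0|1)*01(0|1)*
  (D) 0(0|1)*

Check each option against the DFA on short strings; one disagreement eliminates an option:
  (A) (0|1)*1: on '0' the DFA goes p0 → p1 and accepts (p1 ∈ Accept), but the regex does not match it → eliminate
  (B) 1*(01*01*)*: on ε the DFA stays in p0 and rejects (p0 ∉ Accept), but the regex matches it → eliminate
  (C) (0|1)*01(0|1)*: on '0' the DFA goes p0 → p1 and accepts (p1 ∈ Accept), but the regex does not match it → eliminate
  (D) 0(0|1)*: agrees with the DFA on every string of length ≤ 6
Only (D) is consistent with the DFA.
(D) 0(0|1)*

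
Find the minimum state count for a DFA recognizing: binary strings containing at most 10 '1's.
By Myhill–Nerode, count the distinguishable equivalence classes: 12 classes — having seen 0, 1, …, 10, or >10 copies of '1'; counts 0 through 10 are accepting and >10 is dead.
12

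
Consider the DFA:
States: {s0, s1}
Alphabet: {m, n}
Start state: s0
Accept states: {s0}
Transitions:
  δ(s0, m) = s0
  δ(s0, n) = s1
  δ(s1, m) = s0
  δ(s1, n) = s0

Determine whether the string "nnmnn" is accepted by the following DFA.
Processing string "nnmnn":
  s0 --n--> s1
  s1 --n--> s0
  s0 --m--> s0
  s0 --n--> s1
  s1 --n--> s0
Final state: s0
Accept states: {s0}
Yes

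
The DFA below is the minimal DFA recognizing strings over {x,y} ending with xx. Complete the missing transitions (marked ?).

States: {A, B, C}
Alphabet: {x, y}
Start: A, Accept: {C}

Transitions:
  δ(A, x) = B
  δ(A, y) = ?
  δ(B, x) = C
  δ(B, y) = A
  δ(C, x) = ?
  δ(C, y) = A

From the language and accept set, identify what each state tracks — A: last symbol not x; B: one trailing x; C: two trailing x's.
Each missing δ(q, a) is the state matching the new tracked value after reading a.
δ(A, y) = A; δ(C, x) = C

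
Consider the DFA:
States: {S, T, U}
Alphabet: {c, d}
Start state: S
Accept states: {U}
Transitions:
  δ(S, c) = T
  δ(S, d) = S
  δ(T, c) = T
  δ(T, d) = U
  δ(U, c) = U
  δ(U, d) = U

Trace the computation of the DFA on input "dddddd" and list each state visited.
read 'd': S → S
  read 'd': S → S
  read 'd': S → S
  read 'd': S → S
  read 'd': S → S
  read 'd': S → S
S -> S -> S -> S -> S -> S -> S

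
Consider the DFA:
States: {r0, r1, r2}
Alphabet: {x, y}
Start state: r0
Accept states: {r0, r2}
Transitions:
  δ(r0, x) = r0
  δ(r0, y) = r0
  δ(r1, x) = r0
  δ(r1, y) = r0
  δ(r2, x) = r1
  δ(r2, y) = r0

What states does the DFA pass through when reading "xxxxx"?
read 'x': r0 → r0
  read 'x': r0 → r0
  read 'x': r0 → r0
  read 'x': r0 → r0
  read 'x': r0 → r0
r0 -> r0 -> r0 -> r0 -> r0 -> r0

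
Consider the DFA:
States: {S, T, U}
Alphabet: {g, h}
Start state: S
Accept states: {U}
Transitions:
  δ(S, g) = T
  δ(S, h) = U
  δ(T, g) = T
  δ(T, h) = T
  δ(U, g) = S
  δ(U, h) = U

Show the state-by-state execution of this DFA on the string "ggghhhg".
read 'g': S → T
  read 'g': T → T
  read 'g': T → T
  read 'h': T → T
  read 'h': T → T
  read 'h': T → T
  read 'g': T → T
S -> T -> T -> T -> T -> T -> T -> T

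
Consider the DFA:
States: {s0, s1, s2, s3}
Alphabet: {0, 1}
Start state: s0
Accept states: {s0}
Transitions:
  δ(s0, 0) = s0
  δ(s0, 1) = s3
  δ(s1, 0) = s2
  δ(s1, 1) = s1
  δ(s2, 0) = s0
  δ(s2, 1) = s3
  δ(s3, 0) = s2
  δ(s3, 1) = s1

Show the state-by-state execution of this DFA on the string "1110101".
read '1': s0 → s3
  read '1': s3 → s1
  read '1': s1 → s1
  read '0': s1 → s2
  read '1': s2 → s3
  read '0': s3 → s2
  read '1': s2 → s3
s0 -> s3 -> s1 -> s1 -> s2 -> s3 -> s2 -> s3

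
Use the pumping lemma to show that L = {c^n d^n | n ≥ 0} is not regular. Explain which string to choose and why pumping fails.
Assume L is regular with pumping length p. Idea: pumping the c-block changes the count balance.
Choose s = c^p d^p (length 2p ≥ p). By the pumping lemma, s = xyz with |xy| ≤ p, |y| > 0. So y = c^k for some k > 0 (since xy is entirely within the c's). Pumping gives xy²z = c^(p+k) d^p, which is not in L since p+k ≠ p.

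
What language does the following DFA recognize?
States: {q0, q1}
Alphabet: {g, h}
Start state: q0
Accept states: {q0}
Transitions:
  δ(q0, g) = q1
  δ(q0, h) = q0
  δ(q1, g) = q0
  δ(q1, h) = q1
Testing a few strings:
  'hh' → accept
  'h' → accept
  'ggg' → reject
  'g' → reject
State roles: q0=even number of g's so far; q1=odd number of g's so far
All strings over {g,h} with an even number of g's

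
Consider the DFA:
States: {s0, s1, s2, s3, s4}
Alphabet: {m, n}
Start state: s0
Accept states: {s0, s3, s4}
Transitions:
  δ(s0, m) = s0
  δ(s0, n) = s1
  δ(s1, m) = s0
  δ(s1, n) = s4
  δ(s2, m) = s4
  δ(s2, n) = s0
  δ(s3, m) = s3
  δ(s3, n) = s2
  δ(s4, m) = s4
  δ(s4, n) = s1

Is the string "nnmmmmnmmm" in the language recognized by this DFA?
Processing string "nnmmmmnmmm":
  s0 --n--> s1
  s1 --n--> s4
  s4 --m--> s4
  s4 --m--> s4
  s4 --m--> s4
  s4 --m--> s4
  s4 --n--> s1
  s1 --m--> s0
  s0 --m--> s0
  s0 --m--> s0
Final state: s0
Accept states: {s0, s3, s4}
Yes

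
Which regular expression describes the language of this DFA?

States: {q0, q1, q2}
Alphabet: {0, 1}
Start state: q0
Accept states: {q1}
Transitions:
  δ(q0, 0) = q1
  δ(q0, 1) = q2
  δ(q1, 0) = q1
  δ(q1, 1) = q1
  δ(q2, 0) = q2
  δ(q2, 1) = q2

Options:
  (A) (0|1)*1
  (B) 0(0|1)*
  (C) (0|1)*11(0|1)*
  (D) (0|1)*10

Check each option against the DFA on short strings; one disagreement eliminates an option:
  (A) (0|1)*1: on '0' the DFA goes q0 → q1 and accepts (q1 ∈ Accept), but the regex does not match it → eliminate
  (B) 0(0|1)*: agrees with the DFA on every string of length ≤ 6
  (C) (0|1)*11(0|1)*: on '0' the DFA goes q0 → q1 and accepts (q1 ∈ Accept), but the regex does not match it → eliminate
  (D) (0|1)*10: on '0' the DFA goes q0 → q1 and accepts (q1 ∈ Accept), but the regex does not match it → eliminate
Only (B) is consistent with the DFA.
(B) 0(0|1)*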